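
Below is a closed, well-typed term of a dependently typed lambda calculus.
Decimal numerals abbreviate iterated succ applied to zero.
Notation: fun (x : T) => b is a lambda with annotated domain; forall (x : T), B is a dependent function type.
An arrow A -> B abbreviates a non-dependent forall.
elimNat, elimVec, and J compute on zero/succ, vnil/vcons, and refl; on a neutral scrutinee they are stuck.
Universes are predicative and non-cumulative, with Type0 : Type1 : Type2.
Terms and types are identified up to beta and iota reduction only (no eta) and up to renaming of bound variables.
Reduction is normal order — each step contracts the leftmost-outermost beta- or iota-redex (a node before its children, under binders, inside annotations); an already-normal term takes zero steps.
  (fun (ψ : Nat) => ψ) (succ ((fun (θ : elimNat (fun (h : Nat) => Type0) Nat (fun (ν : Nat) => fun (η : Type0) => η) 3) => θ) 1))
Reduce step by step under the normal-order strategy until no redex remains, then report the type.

normal-order reduction sequence:
  (fun (ψ : Nat) => ψ) (succ ((fun (θ : elimNat (fun (h : Nat) => Type0) Nat (fun (ν : Nat) => fun (η : Type0) => η) 3) => θ) 1))
  ~> succ ((fun (ψ : elimNat (fun (θ : Nat) => Type0) Nat (fun (h : Nat) => fun (ν : Type0) => ν) 3) => ψ) 1)
  ~> 2
type:
  Nat


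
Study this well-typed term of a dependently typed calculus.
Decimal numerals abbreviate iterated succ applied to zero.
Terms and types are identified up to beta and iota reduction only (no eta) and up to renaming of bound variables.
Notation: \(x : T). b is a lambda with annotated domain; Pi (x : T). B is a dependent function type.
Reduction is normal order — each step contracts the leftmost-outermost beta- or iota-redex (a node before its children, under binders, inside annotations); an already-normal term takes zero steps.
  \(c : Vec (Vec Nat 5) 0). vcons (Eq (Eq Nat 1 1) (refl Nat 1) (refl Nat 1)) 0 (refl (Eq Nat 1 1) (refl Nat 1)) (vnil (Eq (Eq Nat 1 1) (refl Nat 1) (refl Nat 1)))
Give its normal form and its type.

reduced normal form:
  \(c : Vec (Vec Nat 5) 0). vcons (Eq (Eq Nat 1 1) (refl Nat 1) (refl Nat 1)) 0 (refl (Eq Nat 1 1) (refl Nat 1)) (vnil (Eq (Eq Nat 1 1) (refl Nat 1) (refl Nat 1)))
inferred type:
  Pi (c : Vec (Vec Nat 5) 0). Vec (Eq (Eq Nat 1 1) (refl Nat 1) (refl Nat 1)) 1
observation: no redex remains anywhere in the term; it is its own normal form.


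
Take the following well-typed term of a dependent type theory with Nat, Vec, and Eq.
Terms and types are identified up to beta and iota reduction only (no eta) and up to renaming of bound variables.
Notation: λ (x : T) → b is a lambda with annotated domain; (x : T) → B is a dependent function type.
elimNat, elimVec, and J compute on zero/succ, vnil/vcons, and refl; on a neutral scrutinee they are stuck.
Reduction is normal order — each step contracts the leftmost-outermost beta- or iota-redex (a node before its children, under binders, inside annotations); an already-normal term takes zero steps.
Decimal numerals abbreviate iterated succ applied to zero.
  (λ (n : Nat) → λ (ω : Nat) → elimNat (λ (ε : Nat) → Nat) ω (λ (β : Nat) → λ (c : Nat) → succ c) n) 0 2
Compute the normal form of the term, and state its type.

reduced normal form:
  2
type:
  Nat
observation: 3 normal-order steps separate the term from its normal form.


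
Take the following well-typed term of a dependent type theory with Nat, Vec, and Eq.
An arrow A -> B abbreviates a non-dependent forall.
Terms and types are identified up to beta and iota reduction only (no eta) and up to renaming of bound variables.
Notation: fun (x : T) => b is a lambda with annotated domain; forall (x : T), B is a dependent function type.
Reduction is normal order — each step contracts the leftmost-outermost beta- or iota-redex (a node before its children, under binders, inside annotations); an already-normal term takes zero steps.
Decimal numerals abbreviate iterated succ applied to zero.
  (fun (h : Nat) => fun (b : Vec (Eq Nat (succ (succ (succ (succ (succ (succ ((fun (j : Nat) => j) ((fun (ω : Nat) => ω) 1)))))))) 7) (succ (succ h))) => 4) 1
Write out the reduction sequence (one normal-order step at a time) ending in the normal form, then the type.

normal-order reduction:
  (fun (h : Nat) => fun (b : Vec (Eq Nat (succ (succ (succ (succ (succ (succ ((fun (j : Nat) => j) ((fun (ω : Nat) => ω) 1)))))))) 7) (succ (succ h))) => 4) 1
  ~> fun (h : Vec (Eq Nat (succ (succ (succ (succ (succ (succ ((fun (b : Nat) => b) ((fun (j : Nat) => j) 1)))))))) 7) 3) => 4
  ~> fun (h : Vec (Eq Nat (succ (succ (succ (succ (succ (succ ((fun (b : Nat) => b) 1))))))) 7) 3) => 4
  ~> fun (h : Vec (Eq Nat 7 7) 3) => 4
the term's type:
  Vec (Eq Nat 7 7) 3 -> Nat


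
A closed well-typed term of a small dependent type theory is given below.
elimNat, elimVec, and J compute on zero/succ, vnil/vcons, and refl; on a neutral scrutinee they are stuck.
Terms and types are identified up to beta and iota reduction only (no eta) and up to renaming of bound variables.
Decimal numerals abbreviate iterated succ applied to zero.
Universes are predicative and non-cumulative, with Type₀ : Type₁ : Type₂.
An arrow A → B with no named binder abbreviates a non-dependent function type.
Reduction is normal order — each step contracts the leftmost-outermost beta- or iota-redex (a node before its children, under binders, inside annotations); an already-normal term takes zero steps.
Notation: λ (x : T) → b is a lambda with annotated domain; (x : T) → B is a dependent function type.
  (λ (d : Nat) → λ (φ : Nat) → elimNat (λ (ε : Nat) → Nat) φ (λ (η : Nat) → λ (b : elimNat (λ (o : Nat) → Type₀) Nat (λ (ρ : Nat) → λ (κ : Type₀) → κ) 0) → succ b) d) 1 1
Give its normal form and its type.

normal form:
  2
the term's type:
  Nat
observation: normalization takes exactly 6 steps under the normal-order strategy.


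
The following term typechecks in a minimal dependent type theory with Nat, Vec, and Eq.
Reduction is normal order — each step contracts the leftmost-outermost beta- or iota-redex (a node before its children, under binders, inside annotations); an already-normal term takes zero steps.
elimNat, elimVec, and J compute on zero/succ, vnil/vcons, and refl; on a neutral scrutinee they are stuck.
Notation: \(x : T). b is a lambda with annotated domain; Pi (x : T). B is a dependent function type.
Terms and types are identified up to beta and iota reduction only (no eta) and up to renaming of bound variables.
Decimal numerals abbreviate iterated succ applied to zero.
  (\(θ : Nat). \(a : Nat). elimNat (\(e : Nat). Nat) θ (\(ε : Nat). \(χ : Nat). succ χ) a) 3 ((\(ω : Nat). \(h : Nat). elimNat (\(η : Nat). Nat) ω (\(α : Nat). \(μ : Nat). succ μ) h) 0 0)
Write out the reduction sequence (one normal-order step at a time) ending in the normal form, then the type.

normal-order reduction sequence:
  (\(θ : Nat). \(a : Nat). elimNat (\(e : Nat). Nat) θ (\(ε : Nat). \(χ : Nat). succ χ) a) 3 ((\(ω : Nat). \(h : Nat). elimNat (\(η : Nat). Nat) ω (\(α : Nat). \(μ : Nat). succ μ) h) 0 0)
  ~> (\(θ : Nat). elimNat (\(a : Nat). Nat) 3 (\(e : Nat). \(ε : Nat). succ ε) θ) ((\(χ : Nat). \(ω : Nat). elimNat (\(h : Nat). Nat) χ (\(η : Nat). \(α : Nat). succ α) ω) 0 0)
  ~> elimNat (\(θ : Nat). Nat) 3 (\(a : Nat). \(e : Nat). succ e) ((\(ε : Nat). \(χ : Nat). elimNat (\(ω : Nat). Nat) ε (\(h : Nat). \(η : Nat). succ η) χ) 0 0)
  ~> elimNat (\(θ : Nat). Nat) 3 (\(a : Nat). \(e : Nat). succ e) ((\(ε : Nat). elimNat (\(χ : Nat). Nat) 0 (\(ω : Nat). \(h : Nat). succ h) ε) 0)
  ~> elimNat (\(θ : Nat). Nat) 3 (\(a : Nat). \(e : Nat). succ e) (elimNat (\(ε : Nat). Nat) 0 (\(χ : Nat). \(ω : Nat). succ ω) 0)
  ~> elimNat (\(θ : Nat). Nat) 3 (\(a : Nat). \(e : Nat). succ e) 0
  ~> 3
the term's type:
  Nat


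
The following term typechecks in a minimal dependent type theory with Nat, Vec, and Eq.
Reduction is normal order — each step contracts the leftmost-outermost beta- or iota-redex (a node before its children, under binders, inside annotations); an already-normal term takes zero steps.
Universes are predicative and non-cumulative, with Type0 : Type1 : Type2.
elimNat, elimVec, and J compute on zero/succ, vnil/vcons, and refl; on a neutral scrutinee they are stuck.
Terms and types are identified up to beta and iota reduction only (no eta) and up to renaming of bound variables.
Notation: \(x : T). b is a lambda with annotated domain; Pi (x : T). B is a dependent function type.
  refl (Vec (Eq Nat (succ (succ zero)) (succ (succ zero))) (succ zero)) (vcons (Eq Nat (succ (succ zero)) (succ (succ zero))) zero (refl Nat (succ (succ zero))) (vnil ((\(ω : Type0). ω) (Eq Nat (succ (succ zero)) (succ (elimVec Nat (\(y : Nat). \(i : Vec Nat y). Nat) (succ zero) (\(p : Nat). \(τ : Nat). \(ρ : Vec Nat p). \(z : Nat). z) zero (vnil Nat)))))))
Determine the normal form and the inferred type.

resulting normal form:
  refl (Vec (Eq Nat (succ (succ zero)) (succ (succ zero))) (succ zero)) (vcons (Eq Nat (succ (succ zero)) (succ (succ zero))) zero (refl Nat (succ (succ zero))) (vnil (Eq Nat (succ (succ zero)) (succ (succ zero)))))
inferred type:
  Eq (Vec (Eq Nat (succ (succ zero)) (succ (succ zero))) (succ zero)) (vcons (Eq Nat (succ (succ zero)) (succ (succ zero))) zero (refl Nat (succ (succ zero))) (vnil (Eq Nat (succ (succ zero)) (succ (succ zero))))) (vcons (Eq Nat (succ (succ zero)) (succ (succ zero))) zero (refl Nat (succ (succ zero))) (vnil (Eq Nat (succ (succ zero)) (succ (succ zero)))))


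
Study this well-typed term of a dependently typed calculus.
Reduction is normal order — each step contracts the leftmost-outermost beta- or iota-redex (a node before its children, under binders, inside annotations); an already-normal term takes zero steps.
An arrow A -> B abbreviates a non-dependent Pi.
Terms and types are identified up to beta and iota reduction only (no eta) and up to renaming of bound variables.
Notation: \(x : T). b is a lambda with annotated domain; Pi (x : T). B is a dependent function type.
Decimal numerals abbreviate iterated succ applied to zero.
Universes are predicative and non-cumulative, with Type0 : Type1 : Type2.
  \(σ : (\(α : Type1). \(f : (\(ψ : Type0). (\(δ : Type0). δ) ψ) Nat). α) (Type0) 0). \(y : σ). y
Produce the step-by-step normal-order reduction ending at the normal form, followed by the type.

reduction (normal order):
  \(σ : (\(α : Type1). \(f : (\(ψ : Type0). (\(δ : Type0). δ) ψ) Nat). α) (Type0) 0). \(y : σ). y
  ~> \(σ : (\(α : (\(f : Type0). (\(ψ : Type0). ψ) f) Nat). Type0) 0). \(δ : σ). δ
  ~> \(σ : Type0). \(α : σ). α
inferred type:
  Pi (σ : Type0). σ -> σ


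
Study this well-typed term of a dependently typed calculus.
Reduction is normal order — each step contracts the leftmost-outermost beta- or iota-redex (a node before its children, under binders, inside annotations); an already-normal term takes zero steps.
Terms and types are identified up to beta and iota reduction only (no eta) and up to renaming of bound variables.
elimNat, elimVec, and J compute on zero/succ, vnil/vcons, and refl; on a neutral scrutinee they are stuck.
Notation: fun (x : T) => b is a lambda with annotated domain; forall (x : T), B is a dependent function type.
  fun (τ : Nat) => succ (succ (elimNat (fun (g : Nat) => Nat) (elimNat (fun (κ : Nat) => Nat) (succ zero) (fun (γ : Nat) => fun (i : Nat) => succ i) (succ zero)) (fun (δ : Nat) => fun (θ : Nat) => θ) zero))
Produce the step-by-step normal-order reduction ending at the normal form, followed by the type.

normal-order reduction sequence:
  fun (τ : Nat) => succ (succ (elimNat (fun (g : Nat) => Nat) (elimNat (fun (κ : Nat) => Nat) (succ zero) (fun (γ : Nat) => fun (i : Nat) => succ i) (succ zero)) (fun (δ : Nat) => fun (θ : Nat) => θ) zero))
  ~> fun (τ : Nat) => succ (succ (elimNat (fun (g : Nat) => Nat) (succ zero) (fun (κ : Nat) => fun (γ : Nat) => succ γ) (succ zero)))
  ~> fun (τ : Nat) => succ (succ ((fun (g : Nat) => fun (κ : Nat) => succ κ) zero (elimNat (fun (γ : Nat) => Nat) (succ zero) (fun (i : Nat) => fun (δ : Nat) => succ δ) zero)))
  ~> fun (τ : Nat) => succ (succ ((fun (g : Nat) => succ g) (elimNat (fun (κ : Nat) => Nat) (succ zero) (fun (γ : Nat) => fun (i : Nat) => succ i) zero)))
  ~> fun (τ : Nat) => succ (succ (succ (elimNat (fun (g : Nat) => Nat) (succ zero) (fun (κ : Nat) => fun (γ : Nat) => succ γ) zero)))
  ~> fun (τ : Nat) => succ (succ (succ (succ zero)))
the term's type:
  forall (τ : Nat), Nat


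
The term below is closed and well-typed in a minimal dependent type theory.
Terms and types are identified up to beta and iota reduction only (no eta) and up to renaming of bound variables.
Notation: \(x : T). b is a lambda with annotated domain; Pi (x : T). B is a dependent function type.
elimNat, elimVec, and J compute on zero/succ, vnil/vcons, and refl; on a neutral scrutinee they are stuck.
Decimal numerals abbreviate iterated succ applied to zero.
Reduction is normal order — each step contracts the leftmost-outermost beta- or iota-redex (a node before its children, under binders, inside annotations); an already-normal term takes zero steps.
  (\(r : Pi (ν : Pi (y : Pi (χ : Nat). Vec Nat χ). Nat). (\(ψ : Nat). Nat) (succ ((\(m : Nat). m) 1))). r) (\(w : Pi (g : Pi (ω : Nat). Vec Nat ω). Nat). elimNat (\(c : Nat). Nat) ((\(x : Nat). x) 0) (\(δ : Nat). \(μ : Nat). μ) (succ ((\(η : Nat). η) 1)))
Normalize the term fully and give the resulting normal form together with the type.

resulting normal form:
  \(r : Pi (ν : Pi (y : Nat). Vec Nat y). Nat). 0
inferred type:
  Pi (r : Pi (ν : Pi (y : Nat). Vec Nat y). Nat). Nat


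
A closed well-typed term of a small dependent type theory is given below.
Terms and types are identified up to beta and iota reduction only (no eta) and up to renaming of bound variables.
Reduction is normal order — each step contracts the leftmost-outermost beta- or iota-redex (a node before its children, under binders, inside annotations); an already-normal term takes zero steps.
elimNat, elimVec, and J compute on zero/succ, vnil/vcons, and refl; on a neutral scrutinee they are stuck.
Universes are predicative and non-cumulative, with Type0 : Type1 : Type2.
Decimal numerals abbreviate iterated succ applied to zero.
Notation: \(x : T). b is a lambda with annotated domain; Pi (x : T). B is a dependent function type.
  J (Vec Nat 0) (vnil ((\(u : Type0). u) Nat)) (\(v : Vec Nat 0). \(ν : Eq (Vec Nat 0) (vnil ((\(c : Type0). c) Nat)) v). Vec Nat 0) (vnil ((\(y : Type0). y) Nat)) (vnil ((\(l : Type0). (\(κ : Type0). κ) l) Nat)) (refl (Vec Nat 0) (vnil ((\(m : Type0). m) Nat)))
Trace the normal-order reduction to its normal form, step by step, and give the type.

reduction (normal order):
  J (Vec Nat 0) (vnil ((\(u : Type0). u) Nat)) (\(v : Vec Nat 0). \(ν : Eq (Vec Nat 0) (vnil ((\(c : Type0). c) Nat)) v). Vec Nat 0) (vnil ((\(y : Type0). y) Nat)) (vnil ((\(l : Type0). (\(κ : Type0). κ) l) Nat)) (refl (Vec Nat 0) (vnil ((\(m : Type0). m) Nat)))
  ~> vnil ((\(u : Type0). u) Nat)
  ~> vnil Nat
type:
  Vec Nat 0


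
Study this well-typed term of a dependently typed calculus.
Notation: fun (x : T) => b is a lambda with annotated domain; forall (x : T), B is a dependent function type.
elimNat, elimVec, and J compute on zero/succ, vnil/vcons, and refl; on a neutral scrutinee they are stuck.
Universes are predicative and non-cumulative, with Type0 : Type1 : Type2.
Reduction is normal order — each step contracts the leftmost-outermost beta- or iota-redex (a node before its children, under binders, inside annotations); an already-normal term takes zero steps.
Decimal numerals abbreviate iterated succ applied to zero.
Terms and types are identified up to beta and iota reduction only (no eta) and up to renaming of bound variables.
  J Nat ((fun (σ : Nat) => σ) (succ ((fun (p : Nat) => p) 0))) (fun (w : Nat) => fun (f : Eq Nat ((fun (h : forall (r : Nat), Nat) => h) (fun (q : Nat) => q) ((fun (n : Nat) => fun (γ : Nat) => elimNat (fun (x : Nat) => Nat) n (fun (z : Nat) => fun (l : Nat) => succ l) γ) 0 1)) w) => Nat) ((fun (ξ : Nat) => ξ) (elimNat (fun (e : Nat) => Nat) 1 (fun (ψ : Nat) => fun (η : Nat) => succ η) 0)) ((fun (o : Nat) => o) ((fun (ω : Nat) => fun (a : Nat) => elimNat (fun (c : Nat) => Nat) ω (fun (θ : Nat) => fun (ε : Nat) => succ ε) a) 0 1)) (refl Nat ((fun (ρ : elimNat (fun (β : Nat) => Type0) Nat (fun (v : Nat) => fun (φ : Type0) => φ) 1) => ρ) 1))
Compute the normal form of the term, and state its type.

reduced normal form:
  1
the term's type:
  Nat
observation: normalization takes exactly 3 steps under the normal-order strategy.


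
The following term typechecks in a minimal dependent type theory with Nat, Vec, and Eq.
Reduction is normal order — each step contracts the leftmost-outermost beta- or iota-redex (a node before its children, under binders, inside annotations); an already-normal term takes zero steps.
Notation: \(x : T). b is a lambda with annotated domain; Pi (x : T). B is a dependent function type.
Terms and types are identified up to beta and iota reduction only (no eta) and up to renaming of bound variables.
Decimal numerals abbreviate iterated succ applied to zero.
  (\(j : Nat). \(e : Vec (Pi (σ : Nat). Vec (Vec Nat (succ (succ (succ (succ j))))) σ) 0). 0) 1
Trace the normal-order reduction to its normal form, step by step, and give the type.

reduction (normal order):
  (\(j : Nat). \(e : Vec (Pi (σ : Nat). Vec (Vec Nat (succ (succ (succ (succ j))))) σ) 0). 0) 1
  ~> \(j : Vec (Pi (e : Nat). Vec (Vec Nat 5) e) 0). 0
the term's type:
  Pi (j : Vec (Pi (e : Nat). Vec (Vec Nat 5) e) 0). Nat


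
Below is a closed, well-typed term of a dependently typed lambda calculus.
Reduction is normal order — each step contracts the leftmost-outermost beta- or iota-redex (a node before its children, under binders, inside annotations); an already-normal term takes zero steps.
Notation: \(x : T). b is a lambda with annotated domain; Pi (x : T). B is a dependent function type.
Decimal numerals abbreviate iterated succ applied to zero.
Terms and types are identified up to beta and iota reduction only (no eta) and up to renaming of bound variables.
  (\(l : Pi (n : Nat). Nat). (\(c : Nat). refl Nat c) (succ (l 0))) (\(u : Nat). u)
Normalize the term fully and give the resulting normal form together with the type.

reduced normal form:
  refl Nat 1
type:
  Eq Nat 1 1


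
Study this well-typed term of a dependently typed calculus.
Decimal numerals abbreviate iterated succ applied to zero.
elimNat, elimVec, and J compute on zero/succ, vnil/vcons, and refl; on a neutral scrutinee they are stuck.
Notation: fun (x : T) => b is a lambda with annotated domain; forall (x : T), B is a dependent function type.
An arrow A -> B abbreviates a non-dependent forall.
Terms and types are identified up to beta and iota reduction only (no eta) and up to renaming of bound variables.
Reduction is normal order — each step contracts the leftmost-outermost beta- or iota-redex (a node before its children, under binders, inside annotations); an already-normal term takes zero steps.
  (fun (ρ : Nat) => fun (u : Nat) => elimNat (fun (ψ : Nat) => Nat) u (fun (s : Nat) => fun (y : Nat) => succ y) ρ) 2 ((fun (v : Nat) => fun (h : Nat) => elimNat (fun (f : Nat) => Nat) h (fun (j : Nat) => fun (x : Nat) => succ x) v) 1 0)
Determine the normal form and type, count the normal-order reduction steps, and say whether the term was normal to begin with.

reduced normal form:
  3
the term's type:
  Nat
steps to reach normal form (normal order): 15
started in normal form: no
first contracted redex: a beta-redex


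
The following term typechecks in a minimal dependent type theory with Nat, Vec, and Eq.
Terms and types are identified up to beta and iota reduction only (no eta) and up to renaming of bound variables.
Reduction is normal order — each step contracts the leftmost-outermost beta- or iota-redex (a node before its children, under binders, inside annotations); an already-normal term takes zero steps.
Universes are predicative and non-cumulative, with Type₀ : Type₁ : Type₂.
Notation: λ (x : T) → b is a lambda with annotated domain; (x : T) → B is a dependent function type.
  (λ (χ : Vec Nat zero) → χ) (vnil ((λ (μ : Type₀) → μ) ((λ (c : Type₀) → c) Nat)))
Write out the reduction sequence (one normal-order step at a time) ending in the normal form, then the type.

normal-order reduction:
  (λ (χ : Vec Nat zero) → χ) (vnil ((λ (μ : Type₀) → μ) ((λ (c : Type₀) → c) Nat)))
  ~> vnil ((λ (χ : Type₀) → χ) ((λ (μ : Type₀) → μ) Nat))
  ~> vnil ((λ (χ : Type₀) → χ) Nat)
  ~> vnil Nat
type:
  Vec Nat zero


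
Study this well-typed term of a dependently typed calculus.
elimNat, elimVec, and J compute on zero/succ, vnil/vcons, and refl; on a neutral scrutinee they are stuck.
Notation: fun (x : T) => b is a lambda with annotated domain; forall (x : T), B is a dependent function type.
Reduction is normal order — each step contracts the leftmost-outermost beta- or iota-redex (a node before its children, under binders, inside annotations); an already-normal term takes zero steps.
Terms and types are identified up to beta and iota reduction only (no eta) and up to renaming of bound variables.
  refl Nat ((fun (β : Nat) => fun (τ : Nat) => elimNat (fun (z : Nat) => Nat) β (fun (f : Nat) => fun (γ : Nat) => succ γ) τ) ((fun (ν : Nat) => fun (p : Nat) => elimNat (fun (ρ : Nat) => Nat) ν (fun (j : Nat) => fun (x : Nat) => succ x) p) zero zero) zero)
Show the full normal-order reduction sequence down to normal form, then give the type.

reduction (normal order):
  refl Nat ((fun (β : Nat) => fun (τ : Nat) => elimNat (fun (z : Nat) => Nat) β (fun (f : Nat) => fun (γ : Nat) => succ γ) τ) ((fun (ν : Nat) => fun (p : Nat) => elimNat (fun (ρ : Nat) => Nat) ν (fun (j : Nat) => fun (x : Nat) => succ x) p) zero zero) zero)
  ~> refl Nat ((fun (β : Nat) => elimNat (fun (τ : Nat) => Nat) ((fun (z : Nat) => fun (f : Nat) => elimNat (fun (γ : Nat) => Nat) z (fun (ν : Nat) => fun (p : Nat) => succ p) f) zero zero) (fun (ρ : Nat) => fun (j : Nat) => succ j) β) zero)
  ~> refl Nat (elimNat (fun (β : Nat) => Nat) ((fun (τ : Nat) => fun (z : Nat) => elimNat (fun (f : Nat) => Nat) τ (fun (γ : Nat) => fun (ν : Nat) => succ ν) z) zero zero) (fun (p : Nat) => fun (ρ : Nat) => succ ρ) zero)
  ~> refl Nat ((fun (β : Nat) => fun (τ : Nat) => elimNat (fun (z : Nat) => Nat) β (fun (f : Nat) => fun (γ : Nat) => succ γ) τ) zero zero)
  ~> refl Nat ((fun (β : Nat) => elimNat (fun (τ : Nat) => Nat) zero (fun (z : Nat) => fun (f : Nat) => succ f) β) zero)
  ~> refl Nat (elimNat (fun (β : Nat) => Nat) zero (fun (τ : Nat) => fun (z : Nat) => succ z) zero)
  ~> refl Nat zero
inferred type:
  Eq Nat zero zero


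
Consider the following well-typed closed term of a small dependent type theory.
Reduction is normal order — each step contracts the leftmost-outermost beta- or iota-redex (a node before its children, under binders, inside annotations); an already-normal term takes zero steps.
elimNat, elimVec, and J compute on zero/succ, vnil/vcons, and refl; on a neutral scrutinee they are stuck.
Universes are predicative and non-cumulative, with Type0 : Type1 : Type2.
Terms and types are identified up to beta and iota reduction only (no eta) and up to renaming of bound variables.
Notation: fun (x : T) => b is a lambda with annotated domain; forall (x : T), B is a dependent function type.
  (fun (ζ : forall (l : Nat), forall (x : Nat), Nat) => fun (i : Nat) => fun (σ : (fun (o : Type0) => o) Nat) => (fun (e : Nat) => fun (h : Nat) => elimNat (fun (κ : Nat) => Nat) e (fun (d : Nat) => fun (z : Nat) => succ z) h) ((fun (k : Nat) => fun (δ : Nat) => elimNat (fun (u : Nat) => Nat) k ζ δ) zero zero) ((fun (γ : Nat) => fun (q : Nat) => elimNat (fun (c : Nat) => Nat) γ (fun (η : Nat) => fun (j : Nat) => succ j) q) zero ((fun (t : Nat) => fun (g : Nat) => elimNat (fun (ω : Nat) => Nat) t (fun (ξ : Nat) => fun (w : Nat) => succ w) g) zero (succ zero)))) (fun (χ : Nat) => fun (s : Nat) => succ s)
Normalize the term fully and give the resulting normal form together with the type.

normal form:
  fun (ζ : Nat) => fun (l : Nat) => succ zero
type:
  forall (ζ : Nat), forall (l : Nat), Nat
observation: reduction starts at a beta-redex, and 23 normal-order steps reach the normal form.


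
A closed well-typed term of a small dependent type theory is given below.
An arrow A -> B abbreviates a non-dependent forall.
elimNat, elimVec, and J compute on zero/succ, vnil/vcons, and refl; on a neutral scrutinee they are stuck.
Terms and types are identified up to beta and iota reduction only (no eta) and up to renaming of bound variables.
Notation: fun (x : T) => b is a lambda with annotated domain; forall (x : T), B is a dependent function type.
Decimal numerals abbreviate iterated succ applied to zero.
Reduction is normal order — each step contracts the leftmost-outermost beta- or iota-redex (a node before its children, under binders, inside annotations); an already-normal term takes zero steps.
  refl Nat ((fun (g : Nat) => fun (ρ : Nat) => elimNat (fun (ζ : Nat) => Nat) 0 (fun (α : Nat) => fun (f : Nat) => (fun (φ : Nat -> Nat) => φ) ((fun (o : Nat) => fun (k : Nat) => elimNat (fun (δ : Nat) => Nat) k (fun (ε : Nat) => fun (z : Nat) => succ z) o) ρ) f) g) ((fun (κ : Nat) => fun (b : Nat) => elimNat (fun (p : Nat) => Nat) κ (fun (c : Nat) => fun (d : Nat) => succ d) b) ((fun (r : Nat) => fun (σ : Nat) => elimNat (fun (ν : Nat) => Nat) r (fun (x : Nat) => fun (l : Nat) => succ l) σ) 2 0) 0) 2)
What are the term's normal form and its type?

resulting normal form:
  refl Nat 4
type:
  Eq Nat 4 4
observation: the term reaches its normal form after 25 normal-order steps.


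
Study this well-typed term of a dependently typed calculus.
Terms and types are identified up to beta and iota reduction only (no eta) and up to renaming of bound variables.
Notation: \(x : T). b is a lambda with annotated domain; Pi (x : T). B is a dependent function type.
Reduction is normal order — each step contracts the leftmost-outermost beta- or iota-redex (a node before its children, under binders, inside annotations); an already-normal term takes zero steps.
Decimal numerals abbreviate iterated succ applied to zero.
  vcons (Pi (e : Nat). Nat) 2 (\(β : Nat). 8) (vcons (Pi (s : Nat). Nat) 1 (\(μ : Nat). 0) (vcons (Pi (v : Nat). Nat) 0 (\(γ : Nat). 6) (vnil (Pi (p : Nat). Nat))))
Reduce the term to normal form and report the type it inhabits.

reduced normal form:
  vcons (Pi (e : Nat). Nat) 2 (\(β : Nat). 8) (vcons (Pi (s : Nat). Nat) 1 (\(μ : Nat). 0) (vcons (Pi (v : Nat). Nat) 0 (\(γ : Nat). 6) (vnil (Pi (p : Nat). Nat))))
the term's type:
  Vec (Pi (e : Nat). Nat) 3
observation: the term is already in normal form.


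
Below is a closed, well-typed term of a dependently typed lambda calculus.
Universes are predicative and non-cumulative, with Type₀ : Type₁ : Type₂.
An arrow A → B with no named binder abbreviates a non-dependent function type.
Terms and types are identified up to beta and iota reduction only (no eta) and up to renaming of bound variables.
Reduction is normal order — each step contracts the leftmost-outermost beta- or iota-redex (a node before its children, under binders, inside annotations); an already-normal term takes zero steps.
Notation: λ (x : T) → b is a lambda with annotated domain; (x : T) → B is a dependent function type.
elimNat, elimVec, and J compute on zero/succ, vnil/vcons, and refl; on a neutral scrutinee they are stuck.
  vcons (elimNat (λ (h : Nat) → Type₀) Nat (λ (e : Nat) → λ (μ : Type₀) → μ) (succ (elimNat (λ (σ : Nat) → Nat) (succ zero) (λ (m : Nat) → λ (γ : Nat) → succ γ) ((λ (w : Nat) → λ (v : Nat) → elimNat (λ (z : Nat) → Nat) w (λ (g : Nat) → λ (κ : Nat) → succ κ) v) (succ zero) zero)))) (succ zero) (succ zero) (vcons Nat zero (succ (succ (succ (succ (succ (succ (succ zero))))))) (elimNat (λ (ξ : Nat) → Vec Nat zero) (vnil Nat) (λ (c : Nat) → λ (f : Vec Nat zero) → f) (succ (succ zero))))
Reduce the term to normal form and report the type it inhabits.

reduced normal form:
  vcons Nat (succ zero) (succ zero) (vcons Nat zero (succ (succ (succ (succ (succ (succ (succ zero))))))) (vnil Nat))
type:
  Vec Nat (succ (succ zero))


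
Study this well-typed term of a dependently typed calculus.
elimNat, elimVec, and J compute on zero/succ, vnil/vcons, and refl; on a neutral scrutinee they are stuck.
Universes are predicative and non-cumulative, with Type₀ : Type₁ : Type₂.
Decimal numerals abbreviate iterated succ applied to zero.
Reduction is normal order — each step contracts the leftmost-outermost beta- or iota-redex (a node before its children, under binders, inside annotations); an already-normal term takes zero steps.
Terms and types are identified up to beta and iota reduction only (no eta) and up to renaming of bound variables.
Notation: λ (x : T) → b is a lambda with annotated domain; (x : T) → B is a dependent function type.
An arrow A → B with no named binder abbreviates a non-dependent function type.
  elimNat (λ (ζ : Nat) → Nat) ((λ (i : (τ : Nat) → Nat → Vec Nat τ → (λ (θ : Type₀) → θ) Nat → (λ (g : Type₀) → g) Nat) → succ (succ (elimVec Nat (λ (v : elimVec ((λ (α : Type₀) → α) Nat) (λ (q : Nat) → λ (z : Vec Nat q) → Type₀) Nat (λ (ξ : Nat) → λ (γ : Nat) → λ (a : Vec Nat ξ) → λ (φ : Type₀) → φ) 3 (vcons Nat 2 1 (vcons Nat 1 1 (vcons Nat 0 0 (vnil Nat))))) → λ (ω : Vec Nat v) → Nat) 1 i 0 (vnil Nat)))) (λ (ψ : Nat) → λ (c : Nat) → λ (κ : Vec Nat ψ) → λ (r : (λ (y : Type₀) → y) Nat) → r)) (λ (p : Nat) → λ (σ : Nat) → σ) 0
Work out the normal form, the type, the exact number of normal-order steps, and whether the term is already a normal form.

reduced normal form:
  3
inferred type:
  Nat
normal-order step count: 3
started in normal form: no
first redex: an elimNat iota-redex


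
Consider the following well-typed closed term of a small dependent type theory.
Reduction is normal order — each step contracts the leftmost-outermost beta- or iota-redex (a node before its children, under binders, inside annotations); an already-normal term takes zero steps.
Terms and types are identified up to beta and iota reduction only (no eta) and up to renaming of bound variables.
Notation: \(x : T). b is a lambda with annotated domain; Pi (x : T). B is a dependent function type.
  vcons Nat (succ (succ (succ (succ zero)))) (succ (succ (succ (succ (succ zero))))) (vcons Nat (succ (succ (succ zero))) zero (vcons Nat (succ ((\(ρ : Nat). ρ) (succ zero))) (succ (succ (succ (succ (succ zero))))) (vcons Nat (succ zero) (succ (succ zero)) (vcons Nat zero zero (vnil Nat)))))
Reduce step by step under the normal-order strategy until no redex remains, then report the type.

normal-order reduction sequence:
  vcons Nat (succ (succ (succ (succ zero)))) (succ (succ (succ (succ (succ zero))))) (vcons Nat (succ (succ (succ zero))) zero (vcons Nat (succ ((\(ρ : Nat). ρ) (succ zero))) (succ (succ (succ (succ (succ zero))))) (vcons Nat (succ zero) (succ (succ zero)) (vcons Nat zero zero (vnil Nat)))))
  ~> vcons Nat (succ (succ (succ (succ zero)))) (succ (succ (succ (succ (succ zero))))) (vcons Nat (succ (succ (succ zero))) zero (vcons Nat (succ (succ zero)) (succ (succ (succ (succ (succ zero))))) (vcons Nat (succ zero) (succ (succ zero)) (vcons Nat zero zero (vnil Nat)))))
type:
  Vec Nat (succ (succ (succ (succ (succ zero)))))


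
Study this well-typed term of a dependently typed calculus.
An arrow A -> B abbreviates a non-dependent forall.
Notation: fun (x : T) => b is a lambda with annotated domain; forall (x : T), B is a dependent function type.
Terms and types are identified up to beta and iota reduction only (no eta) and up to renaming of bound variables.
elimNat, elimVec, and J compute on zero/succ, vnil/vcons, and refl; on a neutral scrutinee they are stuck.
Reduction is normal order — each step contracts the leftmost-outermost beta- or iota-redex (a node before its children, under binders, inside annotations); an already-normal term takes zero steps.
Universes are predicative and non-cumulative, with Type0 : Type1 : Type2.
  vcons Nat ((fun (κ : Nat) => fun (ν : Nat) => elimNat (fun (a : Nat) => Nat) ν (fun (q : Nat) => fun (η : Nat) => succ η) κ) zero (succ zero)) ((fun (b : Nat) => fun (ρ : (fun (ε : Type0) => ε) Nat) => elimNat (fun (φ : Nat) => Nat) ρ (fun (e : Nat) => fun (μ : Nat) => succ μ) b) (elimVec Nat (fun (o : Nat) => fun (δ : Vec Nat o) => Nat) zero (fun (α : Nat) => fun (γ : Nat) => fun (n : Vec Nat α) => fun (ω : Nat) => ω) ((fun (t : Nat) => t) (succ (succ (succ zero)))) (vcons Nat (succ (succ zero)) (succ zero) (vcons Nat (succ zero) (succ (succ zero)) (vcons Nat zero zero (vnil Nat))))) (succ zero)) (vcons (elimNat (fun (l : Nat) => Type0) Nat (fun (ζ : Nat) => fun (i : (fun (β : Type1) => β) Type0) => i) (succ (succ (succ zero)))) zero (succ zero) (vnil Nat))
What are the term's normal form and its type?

reduced normal form:
  vcons Nat (succ zero) (succ zero) (vcons Nat zero (succ zero) (vnil Nat))
inferred type:
  Vec Nat (succ (succ zero))
observation: 32 normal-order steps separate the term from its normal form.


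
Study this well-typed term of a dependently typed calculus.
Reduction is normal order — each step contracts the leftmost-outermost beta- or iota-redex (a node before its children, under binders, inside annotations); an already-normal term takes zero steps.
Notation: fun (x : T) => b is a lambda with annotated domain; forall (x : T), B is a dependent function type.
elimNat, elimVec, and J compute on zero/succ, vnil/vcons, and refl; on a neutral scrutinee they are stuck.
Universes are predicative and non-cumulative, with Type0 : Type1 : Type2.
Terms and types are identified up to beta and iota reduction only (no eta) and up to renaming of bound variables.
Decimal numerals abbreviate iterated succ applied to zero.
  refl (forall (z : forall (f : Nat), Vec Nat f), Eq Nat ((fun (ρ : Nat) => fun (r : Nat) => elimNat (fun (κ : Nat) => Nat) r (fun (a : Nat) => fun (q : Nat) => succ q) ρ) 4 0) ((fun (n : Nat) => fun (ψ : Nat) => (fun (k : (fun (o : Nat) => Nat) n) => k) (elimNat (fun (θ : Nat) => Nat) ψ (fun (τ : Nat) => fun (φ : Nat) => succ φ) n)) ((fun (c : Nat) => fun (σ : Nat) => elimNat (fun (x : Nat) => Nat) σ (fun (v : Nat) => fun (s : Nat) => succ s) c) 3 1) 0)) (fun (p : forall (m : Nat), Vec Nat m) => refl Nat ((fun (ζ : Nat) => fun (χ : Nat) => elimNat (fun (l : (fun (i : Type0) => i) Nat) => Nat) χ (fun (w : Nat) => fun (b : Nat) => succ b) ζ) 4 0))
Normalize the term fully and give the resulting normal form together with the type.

resulting normal form:
  refl (forall (z : forall (f : Nat), Vec Nat f), Eq Nat 4 4) (fun (ρ : forall (r : Nat), Vec Nat r) => refl Nat 4)
the term's type:
  Eq (forall (z : forall (f : Nat), Vec Nat f), Eq Nat 4 4) (fun (ρ : forall (r : Nat), Vec Nat r) => refl Nat 4) (fun (κ : forall (a : Nat), Vec Nat a) => refl Nat 4)
observation: 58 normal-order steps normalize the term, beginning with a beta-redex.


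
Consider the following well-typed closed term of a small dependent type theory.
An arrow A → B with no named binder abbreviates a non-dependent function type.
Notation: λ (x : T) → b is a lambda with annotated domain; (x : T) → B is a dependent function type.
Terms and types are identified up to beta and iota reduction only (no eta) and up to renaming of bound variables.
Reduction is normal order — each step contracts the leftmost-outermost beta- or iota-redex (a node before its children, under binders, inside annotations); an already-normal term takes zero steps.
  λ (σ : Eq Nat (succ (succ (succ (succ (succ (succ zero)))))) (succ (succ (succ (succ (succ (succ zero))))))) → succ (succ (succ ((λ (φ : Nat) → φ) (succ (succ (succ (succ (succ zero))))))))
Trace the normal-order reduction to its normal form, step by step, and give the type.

reduction (normal order):
  λ (σ : Eq Nat (succ (succ (succ (succ (succ (succ zero)))))) (succ (succ (succ (succ (succ (succ zero))))))) → succ (succ (succ ((λ (φ : Nat) → φ) (succ (succ (succ (succ (succ zero))))))))
  ~> λ (σ : Eq Nat (succ (succ (succ (succ (succ (succ zero)))))) (succ (succ (succ (succ (succ (succ zero))))))) → succ (succ (succ (succ (succ (succ (succ (succ zero)))))))
type:
  Eq Nat (succ (succ (succ (succ (succ (succ zero)))))) (succ (succ (succ (succ (succ (succ zero)))))) → Nat


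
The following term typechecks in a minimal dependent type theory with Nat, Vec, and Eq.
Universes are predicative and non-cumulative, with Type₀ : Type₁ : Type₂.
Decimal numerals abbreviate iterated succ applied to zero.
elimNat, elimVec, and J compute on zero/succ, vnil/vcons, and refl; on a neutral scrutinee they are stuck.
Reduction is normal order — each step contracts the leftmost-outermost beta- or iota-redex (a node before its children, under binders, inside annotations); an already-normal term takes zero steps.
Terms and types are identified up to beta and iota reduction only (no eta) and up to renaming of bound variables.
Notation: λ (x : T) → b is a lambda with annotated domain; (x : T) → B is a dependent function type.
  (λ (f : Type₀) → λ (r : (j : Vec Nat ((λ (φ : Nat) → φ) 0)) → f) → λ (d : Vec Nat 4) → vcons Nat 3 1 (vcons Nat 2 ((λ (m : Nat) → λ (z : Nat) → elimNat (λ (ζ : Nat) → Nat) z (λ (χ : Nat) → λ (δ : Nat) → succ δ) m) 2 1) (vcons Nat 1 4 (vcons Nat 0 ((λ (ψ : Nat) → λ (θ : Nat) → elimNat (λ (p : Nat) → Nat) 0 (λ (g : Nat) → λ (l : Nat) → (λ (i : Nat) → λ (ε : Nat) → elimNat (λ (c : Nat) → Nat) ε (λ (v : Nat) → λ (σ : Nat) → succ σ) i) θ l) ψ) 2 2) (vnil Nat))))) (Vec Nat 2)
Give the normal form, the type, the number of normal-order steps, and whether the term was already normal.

resulting normal form:
  λ (f : (r : Vec Nat 0) → Vec Nat 2) → λ (j : Vec Nat 4) → vcons Nat 3 1 (vcons Nat 2 3 (vcons Nat 1 4 (vcons Nat 0 4 (vnil Nat))))
inferred type:
  (f : (r : Vec Nat 0) → Vec Nat 2) → (j : Vec Nat 4) → Vec Nat 4
reduction steps (normal order): 38
started in normal form: no
first contracted redex: a beta-redex


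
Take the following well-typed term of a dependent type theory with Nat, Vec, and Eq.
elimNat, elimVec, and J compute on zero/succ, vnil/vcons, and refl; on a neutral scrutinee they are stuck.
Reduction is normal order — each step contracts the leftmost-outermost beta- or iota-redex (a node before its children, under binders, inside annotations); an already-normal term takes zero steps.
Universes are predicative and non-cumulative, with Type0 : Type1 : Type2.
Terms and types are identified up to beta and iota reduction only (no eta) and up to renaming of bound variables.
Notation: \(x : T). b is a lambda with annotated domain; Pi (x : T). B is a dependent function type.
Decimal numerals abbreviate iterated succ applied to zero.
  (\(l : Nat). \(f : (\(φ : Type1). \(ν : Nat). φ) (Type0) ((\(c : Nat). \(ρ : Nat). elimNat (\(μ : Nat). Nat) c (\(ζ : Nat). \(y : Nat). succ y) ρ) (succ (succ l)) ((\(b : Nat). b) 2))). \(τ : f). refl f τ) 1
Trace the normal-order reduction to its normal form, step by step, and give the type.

normal-order reduction sequence:
  (\(l : Nat). \(f : (\(φ : Type1). \(ν : Nat). φ) (Type0) ((\(c : Nat). \(ρ : Nat). elimNat (\(μ : Nat). Nat) c (\(ζ : Nat). \(y : Nat). succ y) ρ) (succ (succ l)) ((\(b : Nat). b) 2))). \(τ : f). refl f τ) 1
  ~> \(l : (\(f : Type1). \(φ : Nat). f) (Type0) ((\(ν : Nat). \(c : Nat). elimNat (\(ρ : Nat). Nat) ν (\(μ : Nat). \(ζ : Nat). succ ζ) c) 3 ((\(y : Nat). y) 2))). \(b : l). refl l b
  ~> \(l : (\(f : Nat). Type0) ((\(φ : Nat). \(ν : Nat). elimNat (\(c : Nat). Nat) φ (\(ρ : Nat). \(μ : Nat). succ μ) ν) 3 ((\(ζ : Nat). ζ) 2))). \(y : l). refl l y
  ~> \(l : Type0). \(f : l). refl l f
the term's type:
  Pi (l : Type0). Pi (f : l). Eq l f f


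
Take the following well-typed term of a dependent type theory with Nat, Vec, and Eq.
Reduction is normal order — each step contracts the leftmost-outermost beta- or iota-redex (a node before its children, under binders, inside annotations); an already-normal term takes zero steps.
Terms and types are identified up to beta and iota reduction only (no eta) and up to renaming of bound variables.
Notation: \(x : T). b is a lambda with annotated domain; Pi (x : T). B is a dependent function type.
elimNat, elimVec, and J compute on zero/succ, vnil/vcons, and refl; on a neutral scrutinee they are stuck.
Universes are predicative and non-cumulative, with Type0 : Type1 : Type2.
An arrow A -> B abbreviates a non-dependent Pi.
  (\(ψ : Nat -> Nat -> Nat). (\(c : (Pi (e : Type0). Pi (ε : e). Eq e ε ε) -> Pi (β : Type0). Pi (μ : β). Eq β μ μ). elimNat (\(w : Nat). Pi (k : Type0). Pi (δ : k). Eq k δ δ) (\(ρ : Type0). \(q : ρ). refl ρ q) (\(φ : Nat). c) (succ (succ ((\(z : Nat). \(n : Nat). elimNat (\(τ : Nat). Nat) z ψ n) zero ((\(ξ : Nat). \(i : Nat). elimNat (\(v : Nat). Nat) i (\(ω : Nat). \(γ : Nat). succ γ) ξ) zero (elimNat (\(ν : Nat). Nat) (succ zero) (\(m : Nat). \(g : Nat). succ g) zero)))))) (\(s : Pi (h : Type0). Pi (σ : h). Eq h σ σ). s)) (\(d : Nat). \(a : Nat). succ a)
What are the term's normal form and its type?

reduced normal form:
  \(ψ : Type0). \(c : ψ). refl ψ c
type:
  Pi (ψ : Type0). Pi (c : ψ). Eq ψ c c
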